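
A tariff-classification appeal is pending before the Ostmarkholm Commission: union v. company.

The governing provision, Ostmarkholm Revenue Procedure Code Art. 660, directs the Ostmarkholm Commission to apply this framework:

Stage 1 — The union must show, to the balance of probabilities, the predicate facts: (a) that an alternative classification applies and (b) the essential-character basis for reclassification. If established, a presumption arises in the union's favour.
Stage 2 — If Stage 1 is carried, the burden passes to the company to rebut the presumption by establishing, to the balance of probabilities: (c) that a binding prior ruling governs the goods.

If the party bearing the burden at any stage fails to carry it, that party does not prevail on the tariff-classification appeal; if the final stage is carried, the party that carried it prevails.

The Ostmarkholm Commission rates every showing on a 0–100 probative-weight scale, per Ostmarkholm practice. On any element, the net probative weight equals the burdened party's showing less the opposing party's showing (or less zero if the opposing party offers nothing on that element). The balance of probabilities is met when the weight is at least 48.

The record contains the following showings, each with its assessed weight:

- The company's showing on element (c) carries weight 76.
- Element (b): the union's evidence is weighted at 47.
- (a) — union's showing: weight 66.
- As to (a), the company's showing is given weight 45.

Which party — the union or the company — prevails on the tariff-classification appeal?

company

At Stage 1 the union must meet the balance of probabilities (weight is at least 48): on (a) the weight is 66 less the opposing 45 gives net 21, < 48, so (a) does not meet the standard; on (b) the weight is 47, < 48, so (b) does not meet the standard.
  The union does not carry Stage 1.
So the company prevails.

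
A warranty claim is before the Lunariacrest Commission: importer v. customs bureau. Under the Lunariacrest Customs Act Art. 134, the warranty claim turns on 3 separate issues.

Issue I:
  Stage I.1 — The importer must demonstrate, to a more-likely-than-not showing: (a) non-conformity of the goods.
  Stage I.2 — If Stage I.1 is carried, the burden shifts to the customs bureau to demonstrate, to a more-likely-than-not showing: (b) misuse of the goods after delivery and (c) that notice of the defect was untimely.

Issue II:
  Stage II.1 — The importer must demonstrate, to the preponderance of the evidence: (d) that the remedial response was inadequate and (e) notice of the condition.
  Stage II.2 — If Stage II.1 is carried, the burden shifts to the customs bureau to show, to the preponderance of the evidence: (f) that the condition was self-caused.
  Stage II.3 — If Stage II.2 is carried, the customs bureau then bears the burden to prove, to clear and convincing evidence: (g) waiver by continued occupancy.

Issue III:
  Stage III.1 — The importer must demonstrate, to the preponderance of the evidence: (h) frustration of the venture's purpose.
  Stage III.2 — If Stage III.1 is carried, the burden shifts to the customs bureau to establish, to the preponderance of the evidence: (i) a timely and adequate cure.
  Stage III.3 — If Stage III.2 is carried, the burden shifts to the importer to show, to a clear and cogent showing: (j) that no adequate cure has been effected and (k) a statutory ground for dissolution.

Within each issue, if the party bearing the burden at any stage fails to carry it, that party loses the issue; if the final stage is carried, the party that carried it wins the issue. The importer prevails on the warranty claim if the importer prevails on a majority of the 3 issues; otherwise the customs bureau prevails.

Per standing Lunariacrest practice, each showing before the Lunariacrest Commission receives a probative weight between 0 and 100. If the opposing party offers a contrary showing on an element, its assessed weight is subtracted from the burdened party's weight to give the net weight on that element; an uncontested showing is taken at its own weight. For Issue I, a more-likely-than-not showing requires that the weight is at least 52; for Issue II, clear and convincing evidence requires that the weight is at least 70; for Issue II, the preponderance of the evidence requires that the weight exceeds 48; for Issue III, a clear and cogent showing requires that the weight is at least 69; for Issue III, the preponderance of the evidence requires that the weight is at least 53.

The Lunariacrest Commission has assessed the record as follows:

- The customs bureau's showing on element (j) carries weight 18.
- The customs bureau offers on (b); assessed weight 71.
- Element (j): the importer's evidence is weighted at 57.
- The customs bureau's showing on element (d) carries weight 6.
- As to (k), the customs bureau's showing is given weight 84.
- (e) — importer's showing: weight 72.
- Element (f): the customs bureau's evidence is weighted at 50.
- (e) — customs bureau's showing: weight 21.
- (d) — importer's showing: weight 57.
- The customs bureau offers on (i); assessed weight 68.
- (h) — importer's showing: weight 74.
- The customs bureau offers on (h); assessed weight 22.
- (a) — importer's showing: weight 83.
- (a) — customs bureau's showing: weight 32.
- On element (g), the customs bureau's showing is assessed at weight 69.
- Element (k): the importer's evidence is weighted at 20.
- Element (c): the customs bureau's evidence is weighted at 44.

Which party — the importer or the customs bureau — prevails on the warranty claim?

— Issue I —
Stage I.1 — burden on importer; standard: a more-likely-than-not showing (weight is at least 52).
    (a): 83 − 32 = 51 < 52 [not met]
  Not every element is met, so the importer fails to carry Stage I.1.
The analysis ends at Stage I.1; the customs bureau prevails on this issue.
— Issue II —
Stage II.1 — burden on importer; standard: the preponderance of the evidence (weight exceeds 48).
    (d): 57 − 6 = 51 > 48 [met]
    (e): 72 − 21 = 51 > 48 [met]
  Stage II.1 is satisfied; the onus moves to the customs bureau.
Stage II.2 — burden on customs bureau; standard: the preponderance of the evidence (weight exceeds 48).
    (f): 50 > 48 [met]
  All elements met. The customs bureau retains the burden for Stage II.3.
Stage II.3 — burden on customs bureau; standard: clear and convincing evidence (weight is at least 70).
    (g): 69 < 70 [not met]
  The customs bureau does not carry Stage II.3.
The importer prevails on this issue.
— Issue III —
Stage III.1 — burden on importer; standard: the preponderance of the evidence (weight is at least 53).
    (h): 74 − 22 = 52 < 53 [not met]
  Stage III.1 not carried; the importer fails its burden.
So the customs bureau prevails on this issue.
Per-issue: Issue I → customs bureau; Issue II → importer; Issue III → customs bureau. The importer must prevail on a majority of issues; overall, the customs bureau prevails.

customs bureau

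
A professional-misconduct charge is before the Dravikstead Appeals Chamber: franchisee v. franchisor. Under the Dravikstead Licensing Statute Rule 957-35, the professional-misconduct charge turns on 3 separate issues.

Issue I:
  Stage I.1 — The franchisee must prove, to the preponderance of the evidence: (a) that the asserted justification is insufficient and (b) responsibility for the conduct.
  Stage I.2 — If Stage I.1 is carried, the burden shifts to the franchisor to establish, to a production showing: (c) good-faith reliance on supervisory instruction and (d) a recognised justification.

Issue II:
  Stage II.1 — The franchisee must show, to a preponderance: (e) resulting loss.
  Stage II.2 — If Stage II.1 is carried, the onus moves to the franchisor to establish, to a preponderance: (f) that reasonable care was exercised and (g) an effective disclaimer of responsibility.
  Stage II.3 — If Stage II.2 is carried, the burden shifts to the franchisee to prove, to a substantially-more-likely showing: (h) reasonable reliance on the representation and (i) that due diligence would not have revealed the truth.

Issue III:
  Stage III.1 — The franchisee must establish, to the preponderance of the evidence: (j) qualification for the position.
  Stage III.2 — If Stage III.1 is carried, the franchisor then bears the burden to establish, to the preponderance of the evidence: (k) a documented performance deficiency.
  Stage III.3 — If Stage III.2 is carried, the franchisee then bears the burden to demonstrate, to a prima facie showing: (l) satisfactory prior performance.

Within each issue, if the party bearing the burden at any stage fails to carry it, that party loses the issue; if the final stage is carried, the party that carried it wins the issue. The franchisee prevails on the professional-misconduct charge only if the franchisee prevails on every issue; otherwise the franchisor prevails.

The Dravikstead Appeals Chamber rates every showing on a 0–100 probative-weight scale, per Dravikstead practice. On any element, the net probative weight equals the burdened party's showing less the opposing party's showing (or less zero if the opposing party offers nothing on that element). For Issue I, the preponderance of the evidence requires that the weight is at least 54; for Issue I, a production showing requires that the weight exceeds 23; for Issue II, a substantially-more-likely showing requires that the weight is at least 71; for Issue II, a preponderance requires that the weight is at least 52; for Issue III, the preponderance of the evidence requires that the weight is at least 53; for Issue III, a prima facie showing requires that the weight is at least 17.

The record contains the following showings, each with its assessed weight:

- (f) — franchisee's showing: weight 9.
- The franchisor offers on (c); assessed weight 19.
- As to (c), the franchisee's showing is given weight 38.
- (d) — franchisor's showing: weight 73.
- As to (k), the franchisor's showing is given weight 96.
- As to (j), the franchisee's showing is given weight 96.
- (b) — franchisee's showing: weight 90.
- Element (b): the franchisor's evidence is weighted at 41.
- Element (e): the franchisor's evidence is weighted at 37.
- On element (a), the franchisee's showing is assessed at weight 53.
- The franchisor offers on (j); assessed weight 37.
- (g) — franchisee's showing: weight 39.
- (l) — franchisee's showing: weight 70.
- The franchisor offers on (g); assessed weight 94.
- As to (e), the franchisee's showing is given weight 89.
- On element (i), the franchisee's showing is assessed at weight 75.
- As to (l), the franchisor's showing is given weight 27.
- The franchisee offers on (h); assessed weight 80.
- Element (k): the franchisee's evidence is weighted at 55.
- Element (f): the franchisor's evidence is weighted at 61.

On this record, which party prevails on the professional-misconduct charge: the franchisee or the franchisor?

— Issue I —
At Stage I.1 the franchisee must meet the preponderance of the evidence (weight is at least 54): on (a) the weight is 53, which does not reach 54, so (a) does not meet the standard; on (b) the weight is 90 less the opposing 41 gives net 49, < 54, so (b) does not meet the standard.
  Not every element is met, so the franchisee fails to carry Stage I.1.
The franchisor prevails on this issue.
— Issue II —
Stage II.1 (franchisee, a preponderance, weight is at least 52): (e) net 89−37=52 ≥ 52 — meets.
  Stage II.1 carried; the burden shifts to the franchisor.
Stage II.2 (franchisor, a preponderance, weight is at least 52): (f) net 61−9=52 ≥ 52 — meets; (g) net 94−39=55 ≥ 52 — meets.
  All elements met. The burden passes to the franchisee.
Stage II.3 (franchisee, a substantially-more-likely showing, weight is at least 71): (h) 80 ≥ 71 — meets; (i) 75 ≥ 71 — meets.
  All elements met at the final stage.
Every stage carried; the franchisee prevails on this issue.
— Issue III —
Stage III.1 — burden on franchisee; standard: the preponderance of the evidence (weight is at least 53).
    (j): 96 − 37 = 59 ≥ 53 [met]
  All elements met. The burden passes to the franchisor.
Stage III.2 — burden on franchisor; standard: the preponderance of the evidence (weight is at least 53).
    (k): 96 − 55 = 41 < 53 [not met]
  The franchisor does not carry Stage III.2.
The franchisee prevails on this issue.
Per-issue: Issue I → franchisor; Issue II → franchisee; Issue III → franchisee. The franchisee must prevail on every issue; overall, the franchisor prevails.

franchisor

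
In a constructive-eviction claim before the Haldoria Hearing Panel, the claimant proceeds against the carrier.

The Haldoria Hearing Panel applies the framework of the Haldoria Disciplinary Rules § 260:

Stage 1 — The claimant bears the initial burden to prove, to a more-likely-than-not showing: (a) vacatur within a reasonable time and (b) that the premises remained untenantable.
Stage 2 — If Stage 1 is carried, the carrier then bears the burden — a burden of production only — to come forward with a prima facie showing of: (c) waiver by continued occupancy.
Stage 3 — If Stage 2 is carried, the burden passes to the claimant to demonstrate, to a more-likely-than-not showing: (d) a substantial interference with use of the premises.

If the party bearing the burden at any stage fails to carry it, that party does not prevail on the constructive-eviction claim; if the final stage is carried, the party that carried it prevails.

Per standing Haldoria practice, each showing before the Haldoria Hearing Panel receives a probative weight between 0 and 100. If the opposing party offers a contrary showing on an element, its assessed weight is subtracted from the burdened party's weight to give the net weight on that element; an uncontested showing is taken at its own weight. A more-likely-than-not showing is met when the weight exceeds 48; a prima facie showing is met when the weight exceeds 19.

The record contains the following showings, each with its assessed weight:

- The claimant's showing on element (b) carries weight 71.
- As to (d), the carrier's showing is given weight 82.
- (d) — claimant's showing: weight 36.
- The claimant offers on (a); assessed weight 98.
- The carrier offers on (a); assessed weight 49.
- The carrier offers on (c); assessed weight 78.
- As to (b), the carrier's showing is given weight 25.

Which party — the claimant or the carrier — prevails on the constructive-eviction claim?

Stage 1 (claimant, a more-likely-than-not showing, weight exceeds 48): (a) net 98−49=49 > 48 — meets; (b) net 71−25=46 ≤ 48 — fails.
  The claimant does not carry Stage 1.
So the carrier prevails.

carrier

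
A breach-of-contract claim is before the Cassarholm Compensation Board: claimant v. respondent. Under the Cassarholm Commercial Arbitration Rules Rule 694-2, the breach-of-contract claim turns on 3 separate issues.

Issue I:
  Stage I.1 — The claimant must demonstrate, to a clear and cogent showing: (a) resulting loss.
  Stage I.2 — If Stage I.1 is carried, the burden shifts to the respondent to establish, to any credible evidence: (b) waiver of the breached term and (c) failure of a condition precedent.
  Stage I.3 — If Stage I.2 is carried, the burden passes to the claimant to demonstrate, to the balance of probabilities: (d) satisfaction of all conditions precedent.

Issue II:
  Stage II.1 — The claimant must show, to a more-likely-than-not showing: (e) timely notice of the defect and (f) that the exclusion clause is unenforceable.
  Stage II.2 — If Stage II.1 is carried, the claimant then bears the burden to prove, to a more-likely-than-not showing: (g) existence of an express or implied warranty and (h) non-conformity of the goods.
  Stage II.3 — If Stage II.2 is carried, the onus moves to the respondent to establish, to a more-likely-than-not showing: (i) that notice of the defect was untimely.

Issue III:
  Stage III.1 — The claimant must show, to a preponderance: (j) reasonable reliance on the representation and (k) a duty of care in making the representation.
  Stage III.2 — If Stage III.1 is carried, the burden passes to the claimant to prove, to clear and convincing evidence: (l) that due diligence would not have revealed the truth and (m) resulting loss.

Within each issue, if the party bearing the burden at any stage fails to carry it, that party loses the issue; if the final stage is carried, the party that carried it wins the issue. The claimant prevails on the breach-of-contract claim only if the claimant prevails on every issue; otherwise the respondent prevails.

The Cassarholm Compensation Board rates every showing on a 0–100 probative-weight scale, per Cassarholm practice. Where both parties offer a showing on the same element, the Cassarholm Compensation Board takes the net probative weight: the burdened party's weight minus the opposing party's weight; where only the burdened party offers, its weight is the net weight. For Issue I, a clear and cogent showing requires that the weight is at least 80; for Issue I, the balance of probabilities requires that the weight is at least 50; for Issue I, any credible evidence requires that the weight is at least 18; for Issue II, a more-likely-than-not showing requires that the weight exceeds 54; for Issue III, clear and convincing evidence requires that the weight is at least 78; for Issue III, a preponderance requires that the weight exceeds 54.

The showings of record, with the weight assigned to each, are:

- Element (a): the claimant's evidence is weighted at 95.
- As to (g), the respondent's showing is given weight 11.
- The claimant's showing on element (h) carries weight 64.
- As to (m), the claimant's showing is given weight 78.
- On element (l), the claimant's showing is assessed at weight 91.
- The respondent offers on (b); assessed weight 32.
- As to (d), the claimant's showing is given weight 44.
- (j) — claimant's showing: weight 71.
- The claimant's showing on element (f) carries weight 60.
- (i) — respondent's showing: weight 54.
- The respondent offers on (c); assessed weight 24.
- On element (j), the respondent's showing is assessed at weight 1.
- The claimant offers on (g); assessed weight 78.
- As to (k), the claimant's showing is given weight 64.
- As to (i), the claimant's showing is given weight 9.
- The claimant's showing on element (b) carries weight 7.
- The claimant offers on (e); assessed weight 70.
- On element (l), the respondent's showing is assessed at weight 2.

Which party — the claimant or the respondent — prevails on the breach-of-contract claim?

— Issue I —
Stage I.1 (claimant, a clear and cogent showing, weight is at least 80): (a) 95 ≥ 80 — meets.
  The claimant carries Stage I.1; the respondent now bears the burden.
Stage I.2 (respondent, any credible evidence, weight is at least 18): (b) net 32−7=25 ≥ 18 — meets; (c) 24 ≥ 18 — meets.
  All elements met. The burden passes to the claimant.
Stage I.3 (claimant, the balance of probabilities, weight is at least 50): (d) 44 < 50 — fails.
  Stage I.3 not carried; the claimant fails its burden.
So the respondent prevails on this issue.
— Issue II —
Stage II.1 — burden on claimant; standard: a more-likely-than-not showing (weight exceeds 54).
    (e): 70 > 54 [met]
    (f): 60 > 54 [met]
  Stage II.1 is satisfied; the claimant continues to bear the burden.
Stage II.2 — burden on claimant; standard: a more-likely-than-not showing (weight exceeds 54).
    (g): 78 − 11 = 67 > 54 [met]
    (h): 64 > 54 [met]
  All elements met. The burden passes to the respondent.
Stage II.3 — burden on respondent; standard: a more-likely-than-not showing (weight exceeds 54).
    (i): 54 − 9 = 45 ≤ 54 [not met]
  Not every element is met, so the respondent fails to carry Stage II.3.
So the claimant prevails on this issue.
— Issue III —
Stage III.1 — burden on claimant; standard: a preponderance (weight exceeds 54).
    (j): 71 − 1 = 70 > 54 [met]
    (k): 64 > 54 [met]
  All elements met. The claimant retains the burden for Stage III.2.
Stage III.2 — burden on claimant; standard: clear and convincing evidence (weight is at least 78).
    (l): 91 − 2 = 89 ≥ 78 [met]
    (m): 78 ≥ 78 [met]
  Stage III.2 carried; the final stage is satisfied.
With every stage satisfied, the claimant prevails on this issue.
Per-issue: Issue I → respondent; Issue II → claimant; Issue III → claimant. The claimant must prevail on every issue; overall, the respondent prevails.

respondent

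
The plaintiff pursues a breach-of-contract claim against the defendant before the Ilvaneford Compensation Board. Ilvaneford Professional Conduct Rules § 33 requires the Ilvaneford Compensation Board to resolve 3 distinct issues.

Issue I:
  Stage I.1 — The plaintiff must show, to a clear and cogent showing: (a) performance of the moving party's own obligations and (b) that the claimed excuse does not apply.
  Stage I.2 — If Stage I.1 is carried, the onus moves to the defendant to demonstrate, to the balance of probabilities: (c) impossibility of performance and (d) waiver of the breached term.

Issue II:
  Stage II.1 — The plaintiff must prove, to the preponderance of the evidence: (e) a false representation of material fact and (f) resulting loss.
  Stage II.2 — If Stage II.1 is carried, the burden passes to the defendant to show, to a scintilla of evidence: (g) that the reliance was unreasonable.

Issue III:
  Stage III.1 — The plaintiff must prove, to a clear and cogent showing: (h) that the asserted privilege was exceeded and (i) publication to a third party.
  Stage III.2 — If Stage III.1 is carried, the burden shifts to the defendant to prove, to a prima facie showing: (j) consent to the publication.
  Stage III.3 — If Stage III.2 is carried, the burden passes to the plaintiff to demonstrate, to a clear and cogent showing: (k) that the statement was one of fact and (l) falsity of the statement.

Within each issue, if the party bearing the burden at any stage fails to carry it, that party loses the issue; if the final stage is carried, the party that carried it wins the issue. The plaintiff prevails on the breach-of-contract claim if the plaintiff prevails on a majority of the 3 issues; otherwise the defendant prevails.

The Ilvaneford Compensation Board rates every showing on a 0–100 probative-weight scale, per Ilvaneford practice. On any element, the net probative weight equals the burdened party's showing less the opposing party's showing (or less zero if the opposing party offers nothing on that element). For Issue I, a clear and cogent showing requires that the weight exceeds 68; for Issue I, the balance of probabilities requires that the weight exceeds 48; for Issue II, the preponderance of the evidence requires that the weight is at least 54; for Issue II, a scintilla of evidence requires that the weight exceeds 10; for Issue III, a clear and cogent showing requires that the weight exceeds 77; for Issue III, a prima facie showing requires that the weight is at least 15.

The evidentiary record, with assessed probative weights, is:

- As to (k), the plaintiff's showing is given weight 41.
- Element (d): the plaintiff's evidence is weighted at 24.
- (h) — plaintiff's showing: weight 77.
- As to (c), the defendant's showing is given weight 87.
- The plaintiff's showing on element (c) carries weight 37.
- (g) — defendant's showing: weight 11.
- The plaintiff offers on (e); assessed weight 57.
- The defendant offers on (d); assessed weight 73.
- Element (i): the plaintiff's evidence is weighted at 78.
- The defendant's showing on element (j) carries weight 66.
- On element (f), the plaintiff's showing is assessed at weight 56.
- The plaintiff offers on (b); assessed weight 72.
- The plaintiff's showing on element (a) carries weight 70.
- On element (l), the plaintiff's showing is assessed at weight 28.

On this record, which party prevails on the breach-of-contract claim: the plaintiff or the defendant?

— Issue I —
At Stage I.1 the plaintiff must meet a clear and cogent showing (weight exceeds 68): on (a) the weight is 70, > 68, so (a) meets the standard; on (b) the weight is 72, > 68, so (b) meets the standard.
  Stage I.1 is satisfied; the onus moves to the defendant.
At Stage I.2 the defendant must meet the balance of probabilities (weight exceeds 48): on (c) the weight is 87 less the opposing 37 gives net 50, > 48, so (c) meets the standard; on (d) the weight is 73 less the opposing 24 gives net 49, > 48, so (d) meets the standard.
  All elements met at the final stage.
With every stage satisfied, the defendant prevails on this issue.
— Issue II —
At Stage II.1 the plaintiff must meet the preponderance of the evidence (weight is at least 54): on (e) the weight is 57, which does reach 54, so (e) meets the standard; on (f) the weight is 56, which does reach 54, so (f) meets the standard.
  Stage II.1 is satisfied; the onus moves to the defendant.
At Stage II.2 the defendant must meet a scintilla of evidence (weight exceeds 10): on (g) the weight is 11, which does exceed 10, so (g) meets the standard.
  The defendant carries the last stage.
Every stage carried; the defendant prevails on this issue.
— Issue III —
Stage III.1 — burden on plaintiff; standard: a clear and cogent showing (weight exceeds 77).
    (h): 77 ≤ 77 [not met]
    (i): 78 > 77 [met]
  The plaintiff does not carry Stage III.1.
The analysis ends at Stage III.1; the defendant prevails on this issue.
Per-issue: Issue I → defendant; Issue II → defendant; Issue III → defendant. The plaintiff must prevail on a majority of issues; overall, the defendant prevails.

defendant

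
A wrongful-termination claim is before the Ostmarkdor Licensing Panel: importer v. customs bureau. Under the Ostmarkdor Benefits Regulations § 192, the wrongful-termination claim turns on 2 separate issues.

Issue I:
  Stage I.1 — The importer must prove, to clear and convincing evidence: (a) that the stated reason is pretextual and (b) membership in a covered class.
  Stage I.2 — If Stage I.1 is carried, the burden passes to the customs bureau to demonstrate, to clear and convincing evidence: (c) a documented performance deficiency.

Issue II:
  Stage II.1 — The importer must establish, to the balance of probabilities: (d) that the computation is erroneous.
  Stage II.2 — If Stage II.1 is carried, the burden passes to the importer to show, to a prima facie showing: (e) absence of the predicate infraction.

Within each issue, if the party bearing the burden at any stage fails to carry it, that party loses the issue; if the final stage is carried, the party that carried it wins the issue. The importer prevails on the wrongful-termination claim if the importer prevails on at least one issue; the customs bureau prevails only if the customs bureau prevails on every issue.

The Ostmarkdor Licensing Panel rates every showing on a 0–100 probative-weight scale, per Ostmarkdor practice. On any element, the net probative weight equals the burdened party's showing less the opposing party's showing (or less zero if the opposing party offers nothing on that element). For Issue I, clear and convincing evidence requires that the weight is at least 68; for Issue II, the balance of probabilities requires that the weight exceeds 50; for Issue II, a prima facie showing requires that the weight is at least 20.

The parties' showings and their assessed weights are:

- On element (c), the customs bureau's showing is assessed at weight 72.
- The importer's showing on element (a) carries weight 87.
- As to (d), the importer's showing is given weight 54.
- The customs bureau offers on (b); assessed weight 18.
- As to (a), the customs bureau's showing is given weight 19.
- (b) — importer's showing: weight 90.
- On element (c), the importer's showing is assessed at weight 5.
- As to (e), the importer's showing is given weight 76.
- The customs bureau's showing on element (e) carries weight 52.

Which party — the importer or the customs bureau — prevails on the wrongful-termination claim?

importer

— Issue I —
At Stage I.1 the importer must meet clear and convincing evidence (weight is at least 68): on (a) the weight is 87 less the opposing 19 gives net 68, which does reach 68, so (a) meets the standard; on (b) the weight is 90 less the opposing 18 gives net 72, which does reach 68, so (b) meets the standard.
  The importer carries Stage I.1; the customs bureau now bears the burden.
At Stage I.2 the customs bureau must meet clear and convincing evidence (weight is at least 68): on (c) the weight is 72 less the opposing 5 gives net 67, < 68, so (c) does not meet the standard.
  The customs bureau does not carry Stage I.2.
So the importer prevails on this issue.
— Issue II —
Stage II.1 (importer, the balance of probabilities, weight exceeds 50): (d) 54 > 50 — meets.
  All elements met. The importer retains the burden for Stage II.2.
Stage II.2 (importer, a prima facie showing, weight is at least 20): (e) net 76−52=24 ≥ 20 — meets.
  All elements met at the final stage.
All stages carried — the importer prevails on this issue.
Per-issue: Issue I → importer; Issue II → importer. The importer must prevail on at least one issue; overall, the importer prevails.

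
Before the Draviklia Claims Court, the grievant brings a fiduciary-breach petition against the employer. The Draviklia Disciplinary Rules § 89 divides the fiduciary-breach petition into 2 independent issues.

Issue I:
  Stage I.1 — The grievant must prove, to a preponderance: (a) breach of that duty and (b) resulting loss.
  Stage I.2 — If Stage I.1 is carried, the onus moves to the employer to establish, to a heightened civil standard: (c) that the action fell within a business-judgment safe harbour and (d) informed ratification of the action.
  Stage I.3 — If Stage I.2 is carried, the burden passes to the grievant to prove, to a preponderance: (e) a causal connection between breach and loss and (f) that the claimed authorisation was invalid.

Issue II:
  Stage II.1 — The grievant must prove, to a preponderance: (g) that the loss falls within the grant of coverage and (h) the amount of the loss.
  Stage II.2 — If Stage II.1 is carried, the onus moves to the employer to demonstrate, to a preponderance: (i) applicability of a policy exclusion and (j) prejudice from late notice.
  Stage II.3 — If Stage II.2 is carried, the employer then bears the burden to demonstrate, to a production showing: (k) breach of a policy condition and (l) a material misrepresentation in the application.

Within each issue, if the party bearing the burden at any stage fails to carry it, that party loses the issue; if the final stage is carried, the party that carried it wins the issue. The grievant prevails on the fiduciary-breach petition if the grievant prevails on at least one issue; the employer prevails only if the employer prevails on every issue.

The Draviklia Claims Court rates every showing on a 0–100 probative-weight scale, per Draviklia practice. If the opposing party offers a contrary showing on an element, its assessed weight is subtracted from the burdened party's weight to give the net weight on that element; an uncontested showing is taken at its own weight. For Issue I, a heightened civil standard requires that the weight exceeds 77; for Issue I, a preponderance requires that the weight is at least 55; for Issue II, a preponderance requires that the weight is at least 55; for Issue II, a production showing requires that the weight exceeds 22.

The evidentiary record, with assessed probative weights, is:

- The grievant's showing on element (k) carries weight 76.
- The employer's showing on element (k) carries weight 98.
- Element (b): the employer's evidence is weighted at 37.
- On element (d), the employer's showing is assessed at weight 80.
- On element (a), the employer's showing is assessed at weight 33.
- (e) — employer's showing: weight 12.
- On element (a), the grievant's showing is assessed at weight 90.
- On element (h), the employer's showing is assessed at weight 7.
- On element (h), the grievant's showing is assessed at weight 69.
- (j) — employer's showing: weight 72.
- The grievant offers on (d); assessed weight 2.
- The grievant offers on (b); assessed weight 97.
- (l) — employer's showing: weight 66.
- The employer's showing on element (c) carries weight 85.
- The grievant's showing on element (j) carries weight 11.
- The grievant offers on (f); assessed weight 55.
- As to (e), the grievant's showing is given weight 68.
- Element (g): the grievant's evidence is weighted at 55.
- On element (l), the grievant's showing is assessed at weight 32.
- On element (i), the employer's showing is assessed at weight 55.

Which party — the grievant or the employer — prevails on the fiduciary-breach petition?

— Issue I —
Stage I.1 (grievant, a preponderance, weight is at least 55): (a) net 90−33=57 ≥ 55 — meets; (b) net 97−37=60 ≥ 55 — meets.
  Stage I.1 carried; the burden shifts to the employer.
Stage I.2 (employer, a heightened civil standard, weight exceeds 77): (c) 85 > 77 — meets; (d) net 80−2=78 > 77 — meets.
  Stage I.2 is satisfied; the onus moves to the grievant.
Stage I.3 (grievant, a preponderance, weight is at least 55): (e) net 68−12=56 ≥ 55 — meets; (f) 55 ≥ 55 — meets.
  The grievant carries the last stage.
Every stage carried; the grievant prevails on this issue.
— Issue II —
At Stage II.1 the grievant must meet a preponderance (weight is at least 55): on (g) the weight is 55, ≥ 55, so (g) meets the standard; on (h) the weight is 69 less the opposing 7 gives net 62, ≥ 55, so (h) meets the standard.
  Stage II.1 carried; the burden shifts to the employer.
At Stage II.2 the employer must meet a preponderance (weight is at least 55): on (i) the weight is 55, which does reach 55, so (i) meets the standard; on (j) the weight is 72 less the opposing 11 gives net 61, which does reach 55, so (j) meets the standard.
  All elements met. The employer retains the burden for Stage II.3.
At Stage II.3 the employer must meet a production showing (weight exceeds 22): on (k) the weight is 98 less the opposing 76 gives net 22, which does not exceed 22, so (k) does not meet the standard; on (l) the weight is 66 less the opposing 32 gives net 34, > 22, so (l) meets the standard.
  The employer does not carry Stage II.3.
So the grievant prevails on this issue.
Per-issue: Issue I → grievant; Issue II → grievant. The grievant must prevail on at least one issue; overall, the grievant prevails.

grievant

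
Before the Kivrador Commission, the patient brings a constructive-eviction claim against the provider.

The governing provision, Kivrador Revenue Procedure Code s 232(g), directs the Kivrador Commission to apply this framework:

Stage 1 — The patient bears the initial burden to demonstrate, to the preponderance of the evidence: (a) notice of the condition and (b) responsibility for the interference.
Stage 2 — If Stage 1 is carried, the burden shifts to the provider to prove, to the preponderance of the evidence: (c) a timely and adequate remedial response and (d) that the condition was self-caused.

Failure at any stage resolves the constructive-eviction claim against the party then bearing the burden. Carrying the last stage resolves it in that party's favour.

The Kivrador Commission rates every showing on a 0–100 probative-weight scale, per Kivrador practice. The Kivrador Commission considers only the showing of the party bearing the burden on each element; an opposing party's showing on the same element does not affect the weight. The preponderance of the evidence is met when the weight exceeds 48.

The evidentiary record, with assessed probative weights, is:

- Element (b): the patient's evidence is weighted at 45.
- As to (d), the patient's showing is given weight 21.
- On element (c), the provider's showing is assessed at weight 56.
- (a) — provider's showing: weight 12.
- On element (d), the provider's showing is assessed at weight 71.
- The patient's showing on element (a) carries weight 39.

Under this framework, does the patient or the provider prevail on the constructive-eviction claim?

Stage 1 (patient, the preponderance of the evidence, weight exceeds 48): (a) 39 (provider's 12 disregarded) ≤ 48 — fails; (b) 45 ≤ 48 — fails.
  Stage 1 not carried; the patient fails its burden.
The provider prevails.

provider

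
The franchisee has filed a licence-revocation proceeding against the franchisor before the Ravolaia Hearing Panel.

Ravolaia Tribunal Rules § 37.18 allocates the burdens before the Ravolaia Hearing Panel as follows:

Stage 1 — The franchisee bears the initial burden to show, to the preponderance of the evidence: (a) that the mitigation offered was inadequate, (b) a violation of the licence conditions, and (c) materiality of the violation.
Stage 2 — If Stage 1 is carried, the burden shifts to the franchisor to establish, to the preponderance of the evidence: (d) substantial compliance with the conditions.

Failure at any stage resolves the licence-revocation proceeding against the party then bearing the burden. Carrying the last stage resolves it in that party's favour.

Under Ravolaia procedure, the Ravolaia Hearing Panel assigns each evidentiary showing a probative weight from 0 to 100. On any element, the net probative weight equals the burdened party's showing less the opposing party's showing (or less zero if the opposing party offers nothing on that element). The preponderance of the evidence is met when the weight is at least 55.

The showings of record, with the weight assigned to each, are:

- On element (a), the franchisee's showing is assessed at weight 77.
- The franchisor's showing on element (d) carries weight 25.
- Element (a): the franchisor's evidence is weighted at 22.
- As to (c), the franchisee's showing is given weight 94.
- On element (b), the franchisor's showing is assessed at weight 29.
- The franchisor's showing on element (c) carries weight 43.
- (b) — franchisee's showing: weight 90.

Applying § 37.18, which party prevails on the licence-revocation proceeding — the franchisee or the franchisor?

franchisor

Stage 1 (franchisee, the preponderance of the evidence, weight is at least 55): (a) net 77−22=55 ≥ 55 — meets; (b) net 90−29=61 ≥ 55 — meets; (c) net 94−43=51 < 55 — fails.
  Stage 1 not carried; the franchisee fails its burden.
The analysis ends at Stage 1; the franchisor prevails.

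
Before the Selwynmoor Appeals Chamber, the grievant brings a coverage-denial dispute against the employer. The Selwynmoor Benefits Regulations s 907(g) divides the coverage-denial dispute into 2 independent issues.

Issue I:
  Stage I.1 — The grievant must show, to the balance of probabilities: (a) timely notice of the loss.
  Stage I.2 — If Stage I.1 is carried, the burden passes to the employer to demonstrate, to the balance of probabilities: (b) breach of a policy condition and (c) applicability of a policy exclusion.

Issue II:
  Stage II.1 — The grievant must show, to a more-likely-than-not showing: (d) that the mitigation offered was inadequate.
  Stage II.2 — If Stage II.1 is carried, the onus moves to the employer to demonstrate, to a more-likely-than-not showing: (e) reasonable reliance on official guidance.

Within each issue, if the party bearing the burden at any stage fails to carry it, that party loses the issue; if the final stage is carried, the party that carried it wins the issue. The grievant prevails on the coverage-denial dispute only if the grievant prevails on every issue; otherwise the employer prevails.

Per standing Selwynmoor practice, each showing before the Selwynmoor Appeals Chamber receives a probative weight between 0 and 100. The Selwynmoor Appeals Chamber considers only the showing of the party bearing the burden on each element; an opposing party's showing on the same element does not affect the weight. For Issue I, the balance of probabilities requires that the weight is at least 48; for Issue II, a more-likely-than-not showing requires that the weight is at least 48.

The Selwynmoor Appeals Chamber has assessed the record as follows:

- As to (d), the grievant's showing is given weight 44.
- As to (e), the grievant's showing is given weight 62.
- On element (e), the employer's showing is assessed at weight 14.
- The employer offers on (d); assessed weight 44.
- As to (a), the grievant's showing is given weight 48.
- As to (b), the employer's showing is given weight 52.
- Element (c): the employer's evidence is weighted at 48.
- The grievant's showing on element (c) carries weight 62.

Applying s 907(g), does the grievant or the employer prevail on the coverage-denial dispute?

— Issue I —
Stage I.1 (grievant, the balance of probabilities, weight is at least 48): (a) 48 ≥ 48 — meets.
  All elements met. The burden passes to the employer.
Stage I.2 (employer, the balance of probabilities, weight is at least 48): (b) 52 ≥ 48 — meets; (c) 48 (grievant's 62 disregarded) ≥ 48 — meets.
  All elements met at the final stage.
All stages carried — the employer prevails on this issue.
— Issue II —
At Stage II.1 the grievant must meet a more-likely-than-not showing (weight is at least 48): on (d) the weight is 44 (the employer's 44 is given no effect), which does not reach 48, so (d) does not meet the standard.
  Stage II.1 not carried; the grievant fails its burden.
The analysis ends at Stage II.1; the employer prevails on this issue.
Per-issue: Issue I → employer; Issue II → employer. The grievant must prevail on every issue; overall, the employer prevails.

employer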